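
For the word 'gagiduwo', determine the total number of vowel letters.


Scanning each character of 'gagiduwo':
  Position 1: 'g' -> consonant (running count: 0)
  Position 2: 'a' -> vowel (running count: 1)
  Position 3: 'g' -> consonant (running count: 1)
  Position 4: 'i' -> vowel (running count: 2)
  Position 5: 'd' -> consonant (running count: 2)
  Position 6: 'u' -> vowel (running count: 3)
  Position 7: 'w' -> consonant (running count: 3)
  Position 8: 'o' -> vowel (running count: 4)
Total vowels: 4

4


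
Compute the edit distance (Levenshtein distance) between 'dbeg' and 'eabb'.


Building DP table for s1='dbeg' (len 4) and s2='eabb' (len 4):
       e  a  b  b
    0  1  2  3  4
  d 1  1  2  3  4
  b 2  2  2  2  3
  e 3  2  3  3  3
  g 4  3  3  4  4
Edit distance = dp[4][4] = 4

4


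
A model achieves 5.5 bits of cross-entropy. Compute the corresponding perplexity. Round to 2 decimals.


Perplexity formula: PP = 2^H
H = 5.5
PP = 2^5.5
Decompose: 2^5.5 = 2^5 * 2^0.5 = 2^5 * sqrt(2)
2^5 = 32, sqrt(2) ~ 1.4142136
PP ~ 32 * 1.4142136 = 45.2548352
Rounded to 2 decimals: 45.25

45.25


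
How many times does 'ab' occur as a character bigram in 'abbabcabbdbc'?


Scanning 'abbabcabbdbc' for bigram 'ab':
  Position 0: 'ab' -> MATCH
  Position 1: 'bb' -> no
  Position 2: 'ba' -> no
  Position 3: 'ab' -> MATCH
  Position 4: 'bc' -> no
  Position 5: 'ca' -> no
  Position 6: 'ab' -> MATCH
  Position 7: 'bb' -> no
  Position 8: 'bd' -> no
  Position 9: 'db' -> no
  Position 10: 'bc' -> no
Total matches: 3

3


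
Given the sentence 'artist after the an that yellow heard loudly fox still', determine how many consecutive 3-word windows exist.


Word trigrams from [10] words:
  Trigram 1: (artist after the)
  Trigram 2: (after the an)
  Trigram 3: (the an that)
  Trigram 4: (an that yellow)
  Trigram 5: (that yellow heard)
  Trigram 6: (yellow heard loudly)
  Trigram 7: (heard loudly fox)
  Trigram 8: (loudly fox still)
Total word trigrams: 10 - 2 = 8

8


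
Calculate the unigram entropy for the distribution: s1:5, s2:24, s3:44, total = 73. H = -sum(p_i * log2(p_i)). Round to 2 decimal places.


Computing entropy H = -sum(p_i * log2(p_i)):
  s1: p = 5/73 = 0.0685, -p*log2(p) = 0.2649
  s2: p = 24/73 = 0.3288, -p*log2(p) = 0.5276
  s3: p = 44/73 = 0.6027, -p*log2(p) = 0.4402
H = sum of terms = 1.2327
Rounded to 2 decimals: 1.23

1.23


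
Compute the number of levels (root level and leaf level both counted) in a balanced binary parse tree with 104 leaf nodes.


In a balanced binary tree with n leaves the deepest leaf is ceil(log2(n)) edges below the root,
so counting node levels inclusive of root and leaves gives ceil(log2(n)) + 1 levels.
log2(104) = 6.7004
ceil(6.7004) = 7
levels = 7 + 1 = 8

8


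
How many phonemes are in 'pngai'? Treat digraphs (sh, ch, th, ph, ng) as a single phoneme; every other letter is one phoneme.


Parsing 'pngai' greedily, digraphs first:
  'p' -> consonant phoneme (phonemes so far: 1)
  'ng' -> digraph (1 consonant phoneme) (phonemes so far: 2)
  'a' -> vowel phoneme (phonemes so far: 3)
  'i' -> vowel phoneme (phonemes so far: 4)
Total phonemes: 4

4


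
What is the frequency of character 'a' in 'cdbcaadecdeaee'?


Scanning 'cdbcaadecdeaee' for 'a':
  Position 4: 'a' -> MATCH (count: 1)
  Position 5: 'a' -> MATCH (count: 2)
  Position 11: 'a' -> MATCH (count: 3)
Total occurrences of 'a': 3

3


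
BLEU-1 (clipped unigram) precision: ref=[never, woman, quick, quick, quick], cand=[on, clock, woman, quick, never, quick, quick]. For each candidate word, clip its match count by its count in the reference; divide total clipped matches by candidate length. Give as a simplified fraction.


Reference word counts: {'never': 1, 'quick': 3, 'woman': 1}
Checking each candidate word (with clipping):
  'on' -> not in reference -> no match (matches: 0)
  'clock' -> not in reference -> no match (matches: 0)
  'woman' -> in reference (ref count 1, used 1/1) -> match (matches: 1)
  'quick' -> in reference (ref count 3, used 1/3) -> match (matches: 2)
  'never' -> in reference (ref count 1, used 1/1) -> match (matches: 3)
  'quick' -> in reference (ref count 3, used 2/3) -> match (matches: 4)
  'quick' -> in reference (ref count 3, used 3/3) -> match (matches: 5)
Clipped matches: 5, Candidate length: 7
Precision = 5/7

5/7


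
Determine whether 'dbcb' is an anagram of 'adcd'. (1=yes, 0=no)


Sort characters of 'dbcb': 'bbcd'
Sort characters of 'adcd': 'acdd'
Sorted forms differ -> they are NOT anagrams
Result: 0

0


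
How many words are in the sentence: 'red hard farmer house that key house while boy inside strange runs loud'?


Counting words by splitting on spaces:
  Word 1: 'red'
  Word 2: 'hard'
  Word 3: 'farmer'
  Word 4: 'house'
  Word 5: 'that'
  Word 6: 'key'
  Word 7: 'house'
  Word 8: 'while'
  Word 9: 'boy'
  Word 10: 'inside'
  Word 11: 'strange'
  Word 12: 'runs'
  Word 13: 'loud'
Total words: 13

13


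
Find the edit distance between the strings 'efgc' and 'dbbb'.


Building DP table for s1='efgc' (len 4) and s2='dbbb' (len 4):
       d  b  b  b
    0  1  2  3  4
  e 1  1  2  3  4
  f 2  2  2  3  4
  g 3  3  3  3  4
  c 4  4  4  4  4
Edit distance = dp[4][4] = 4

4


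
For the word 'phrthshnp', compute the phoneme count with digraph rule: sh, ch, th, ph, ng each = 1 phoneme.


Parsing 'phrthshnp' greedily, digraphs first:
  'ph' -> digraph (1 consonant phoneme) (phonemes so far: 1)
  'r' -> consonant phoneme (phonemes so far: 2)
  'th' -> digraph (1 consonant phoneme) (phonemes so far: 3)
  'sh' -> digraph (1 consonant phoneme) (phonemes so far: 4)
  'n' -> consonant phoneme (phonemes so far: 5)
  'p' -> consonant phoneme (phonemes so far: 6)
Total phonemes: 6

6


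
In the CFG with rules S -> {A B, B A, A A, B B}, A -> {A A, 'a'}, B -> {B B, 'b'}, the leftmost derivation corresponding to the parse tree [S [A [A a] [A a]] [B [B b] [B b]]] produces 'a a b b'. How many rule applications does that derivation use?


Every bracketed nonterminal node [X ...] in the tree is produced by exactly one rule application.
Reading the tree off as a leftmost derivation:
  Step 1: S  =>  A B   (applied S -> A B)
  Step 2: A B  =>  A A B   (applied A -> A A)
  Step 3: A A B  =>  a A B   (applied A -> a)
  Step 4: a A B  =>  a a B   (applied A -> a)
  Step 5: a a B  =>  a a B B   (applied B -> B B)
  Step 6: a a B B  =>  a a b B   (applied B -> b)
  Step 7: a a b B  =>  a a b b   (applied B -> b)
Final yield: a a b b
Total rewrite steps: 7

7


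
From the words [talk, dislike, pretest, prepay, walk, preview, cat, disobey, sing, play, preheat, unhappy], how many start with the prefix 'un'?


Checking each word for prefix 'un':
  'talk' -> no (count: 0)
  'dislike' -> no (count: 0)
  'pretest' -> no (count: 0)
  'prepay' -> no (count: 0)
  'walk' -> no (count: 0)
  'preview' -> no (count: 0)
  'cat' -> no (count: 0)
  'disobey' -> no (count: 0)
  'sing' -> no (count: 0)
  'play' -> no (count: 0)
  'preheat' -> no (count: 0)
  'unhappy' -> YES, starts with 'un' (count: 1)
Total with prefix 'un': 1

1


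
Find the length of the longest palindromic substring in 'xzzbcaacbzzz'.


Scanning 'xzzbcaacbzzz' for palindromic substrings.
Substring at positions 1-10: 'zzbcaacbzz'.
Check: reverse('zzbcaacbzz') = 'zzbcaacbzz' -> palindrome confirmed.
Neighbouring characters ('x' / 'z') break symmetry, so it cannot extend further.
No longer palindromic substring exists; longest length = 10

10


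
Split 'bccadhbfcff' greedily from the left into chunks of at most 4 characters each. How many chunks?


'bccadhbfcff' has 11 characters.
Chunking with max size 4:
  Chunk 1: 'bcca' (positions 0-3)
  Chunk 2: 'dhbf' (positions 4-7)
  Chunk 3: 'cff' (positions 8-10)
Total chunks: ceil(11 / 4) = 3

3


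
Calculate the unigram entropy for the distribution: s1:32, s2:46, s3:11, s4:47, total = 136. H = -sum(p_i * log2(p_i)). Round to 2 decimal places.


Computing entropy H = -sum(p_i * log2(p_i)):
  s1: p = 32/136 = 0.2353, -p*log2(p) = 0.4912
  s2: p = 46/136 = 0.3382, -p*log2(p) = 0.5290
  s3: p = 11/136 = 0.0809, -p*log2(p) = 0.2934
  s4: p = 47/136 = 0.3456, -p*log2(p) = 0.5297
H = sum of terms = 1.8433
Rounded to 2 decimals: 1.84

1.84


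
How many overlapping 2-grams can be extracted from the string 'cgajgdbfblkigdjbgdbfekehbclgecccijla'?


String 'cgajgdbfblkigdjbgdbfekehbclgecccijla' has length L = 36.
Number of overlapping n-grams = L - n + 1
Substituting: 36 - 2 + 1 = 35

35


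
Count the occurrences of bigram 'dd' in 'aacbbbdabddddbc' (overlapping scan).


Scanning 'aacbbbdabddddbc' for bigram 'dd':
  Position 0: 'aa' -> no
  Position 1: 'ac' -> no
  Position 2: 'cb' -> no
  Position 3: 'bb' -> no
  Position 4: 'bb' -> no
  Position 5: 'bd' -> no
  Position 6: 'da' -> no
  Position 7: 'ab' -> no
  Position 8: 'bd' -> no
  Position 9: 'dd' -> MATCH
  Position 10: 'dd' -> MATCH
  Position 11: 'dd' -> MATCH
  Position 12: 'db' -> no
  Position 13: 'bc' -> no
Total matches: 3

3


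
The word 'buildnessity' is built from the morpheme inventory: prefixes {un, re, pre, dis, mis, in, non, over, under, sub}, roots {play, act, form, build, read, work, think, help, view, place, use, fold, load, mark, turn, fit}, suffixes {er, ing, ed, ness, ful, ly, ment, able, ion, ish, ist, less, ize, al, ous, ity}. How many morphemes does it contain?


Segmenting 'buildnessity' against the inventory:
  'build' -> root (morpheme 1)
  'ness' -> suffix (morpheme 2)
  'ity' -> suffix (morpheme 3)
Total morphemes: 3

3


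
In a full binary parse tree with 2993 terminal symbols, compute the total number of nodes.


Leaf nodes (terminals): 2993
Internal nodes = n - 1 = 2993 - 1 = 2992
Total = leaves + internal = 2993 + 2992 = 5985

5985


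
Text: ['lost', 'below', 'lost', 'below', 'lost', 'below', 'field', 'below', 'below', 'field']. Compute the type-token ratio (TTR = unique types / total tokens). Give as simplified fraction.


Tokens: 10
Unique types: ('below', 'field', 'lost') = 3
TTR = 3/10
Already in lowest terms.

3/10


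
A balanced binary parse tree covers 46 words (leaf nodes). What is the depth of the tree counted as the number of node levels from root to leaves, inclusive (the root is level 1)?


In a balanced binary tree with n leaves the deepest leaf is ceil(log2(n)) edges below the root,
so counting node levels inclusive of root and leaves gives ceil(log2(n)) + 1 levels.
log2(46) = 5.5236
ceil(5.5236) = 6
levels = 6 + 1 = 7

7


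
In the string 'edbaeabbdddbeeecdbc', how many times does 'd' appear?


Scanning 'edbaeabbdddbeeecdbc' for 'd':
  Position 1: 'd' -> MATCH (count: 1)
  Position 8: 'd' -> MATCH (count: 2)
  Position 9: 'd' -> MATCH (count: 3)
  Position 10: 'd' -> MATCH (count: 4)
  Position 16: 'd' -> MATCH (count: 5)
Total occurrences of 'd': 5

5


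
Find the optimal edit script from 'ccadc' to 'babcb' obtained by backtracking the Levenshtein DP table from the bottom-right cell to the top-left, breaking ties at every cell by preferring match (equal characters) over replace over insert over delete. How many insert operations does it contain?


Edit distance = 4. Backtracking from cell (5, 5) with preference match > replace > insert > delete,
then listing the resulting alignment 'ccadc' -> 'babcb' left to right:
  Step 1: delete 'c'
  Step 2: replace c->b
  Step 3: keep 'a'
  Step 4: replace d->b
  Step 5: keep 'c'
  Step 6: insert 'b' [insertion #1]
Total insertions: 1

1


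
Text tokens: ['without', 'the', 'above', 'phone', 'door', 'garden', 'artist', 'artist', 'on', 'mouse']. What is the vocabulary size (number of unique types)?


Listing all tokens and tracking unique types:
  Token 1: 'without' -> NEW (unique so far: 1)
  Token 2: 'the' -> NEW (unique so far: 2)
  Token 3: 'above' -> NEW (unique so far: 3)
  Token 4: 'phone' -> NEW (unique so far: 4)
  Token 5: 'door' -> NEW (unique so far: 5)
  Token 6: 'garden' -> NEW (unique so far: 6)
  Token 7: 'artist' -> NEW (unique so far: 7)
  Token 8: 'artist' -> duplicate (unique so far: 7)
  Token 9: 'on' -> NEW (unique so far: 8)
  Token 10: 'mouse' -> NEW (unique so far: 9)
Unique types: ('above', 'artist', 'door', 'garden', 'mouse', 'on', 'phone', 'the', 'without')
Vocabulary size: 9

9


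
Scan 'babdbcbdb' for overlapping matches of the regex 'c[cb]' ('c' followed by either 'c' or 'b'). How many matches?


Pattern: c[cb] means 'c' followed by either 'c' or 'b'.
Scanning 'babdbcbdb' position-by-position:
  Pos 0: window 'ba' -> no
  Pos 1: window 'ab' -> no
  Pos 2: window 'bd' -> no
  Pos 3: window 'db' -> no
  Pos 4: window 'bc' -> no
  Pos 5: window 'cb' -> MATCH
  Pos 6: window 'bd' -> no
  Pos 7: window 'db' -> no
  Pos 8: window 'b' -> no
Total matches: 1

1


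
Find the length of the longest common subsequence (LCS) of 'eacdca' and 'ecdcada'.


DP table for LCS of 'eacdca' and 'ecdcada':
       e  c  d  c  a  d  a
    0  0  0  0  0  0  0  0
  e 0  1  1  1  1  1  1  1
  a 0  1  1  1  1  2  2  2
  c 0  1  2  2  2  2  2  2
  d 0  1  2  3  3  3  3  3
  c 0  1  2  3  4  4  4  4
  a 0  1  2  3  4  5  5  5
LCS: 'ecdca'
LCS length = 5

5


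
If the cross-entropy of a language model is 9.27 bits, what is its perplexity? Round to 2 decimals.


Perplexity formula: PP = 2^H
H = 9.27
PP = 2^9.27
Decompose: 2^9.27 = 2^9 * 2^0.27
2^9 = 512, 2^0.27 ~ 1.2058078
PP ~ 512 * 1.2058078 = 617.3735936
Rounded to 2 decimals: 617.37

617.37


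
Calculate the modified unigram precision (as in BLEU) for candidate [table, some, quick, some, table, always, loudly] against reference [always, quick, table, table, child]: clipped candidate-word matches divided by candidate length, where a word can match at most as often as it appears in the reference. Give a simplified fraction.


Reference word counts: {'always': 1, 'child': 1, 'quick': 1, 'table': 2}
Checking each candidate word (with clipping):
  'table' -> in reference (ref count 2, used 1/2) -> match (matches: 1)
  'some' -> not in reference -> no match (matches: 1)
  'quick' -> in reference (ref count 1, used 1/1) -> match (matches: 2)
  'some' -> not in reference -> no match (matches: 2)
  'table' -> in reference (ref count 2, used 2/2) -> match (matches: 3)
  'always' -> in reference (ref count 1, used 1/1) -> match (matches: 4)
  'loudly' -> not in reference -> no match (matches: 4)
Clipped matches: 4, Candidate length: 7
Precision = 4/7

4/7


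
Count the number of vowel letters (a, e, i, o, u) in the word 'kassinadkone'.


Scanning each character of 'kassinadkone':
  Position 1: 'k' -> consonant (running count: 0)
  Position 2: 'a' -> vowel (running count: 1)
  Position 3: 's' -> consonant (running count: 1)
  Position 4: 's' -> consonant (running count: 1)
  Position 5: 'i' -> vowel (running count: 2)
  Position 6: 'n' -> consonant (running count: 2)
  Position 7: 'a' -> vowel (running count: 3)
  Position 8: 'd' -> consonant (running count: 3)
  Position 9: 'k' -> consonant (running count: 3)
  Position 10: 'o' -> vowel (running count: 4)
  Position 11: 'n' -> consonant (running count: 4)
  Position 12: 'e' -> vowel (running count: 5)
Total vowels: 5

5


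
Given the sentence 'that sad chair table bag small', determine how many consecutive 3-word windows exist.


Word trigrams from [6] words:
  Trigram 1: (that sad chair)
  Trigram 2: (sad chair table)
  Trigram 3: (chair table bag)
  Trigram 4: (table bag small)
Total word trigrams: 6 - 2 = 4

4


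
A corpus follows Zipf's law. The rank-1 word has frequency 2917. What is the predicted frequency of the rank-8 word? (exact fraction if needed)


Zipf's law: freq(rank) = f1 / rank
f1 = 2917, rank = 8
freq = 2917 / 8
GCD(2917, 8) = 1
Simplified: 2917/8

2917/8


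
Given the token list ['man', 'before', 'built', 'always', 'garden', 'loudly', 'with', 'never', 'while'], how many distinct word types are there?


Listing all tokens and tracking unique types:
  Token 1: 'man' -> NEW (unique so far: 1)
  Token 2: 'before' -> NEW (unique so far: 2)
  Token 3: 'built' -> NEW (unique so far: 3)
  Token 4: 'always' -> NEW (unique so far: 4)
  Token 5: 'garden' -> NEW (unique so far: 5)
  Token 6: 'loudly' -> NEW (unique so far: 6)
  Token 7: 'with' -> NEW (unique so far: 7)
  Token 8: 'never' -> NEW (unique so far: 8)
  Token 9: 'while' -> NEW (unique so far: 9)
Unique types: ('always', 'before', 'built', 'garden', 'loudly', 'man', 'never', 'while', 'with')
Vocabulary size: 9

9


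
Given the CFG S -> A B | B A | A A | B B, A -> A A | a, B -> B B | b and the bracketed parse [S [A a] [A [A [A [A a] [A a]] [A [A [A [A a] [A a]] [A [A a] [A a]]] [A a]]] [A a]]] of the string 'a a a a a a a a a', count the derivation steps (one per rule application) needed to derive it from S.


Every bracketed nonterminal node [X ...] in the tree is produced by exactly one rule application.
Reading the tree off as a leftmost derivation:
  Step 1: S  =>  A A   (applied S -> A A)
  Step 2: A A  =>  a A   (applied A -> a)
  Step 3: a A  =>  a A A   (applied A -> A A)
  Step 4: a A A  =>  a A A A   (applied A -> A A)
  Step 5: a A A A  =>  a A A A A   (applied A -> A A)
  Step 6: a A A A A  =>  a a A A A   (applied A -> a)
  Step 7: a a A A A  =>  a a a A A   (applied A -> a)
  Step 8: a a a A A  =>  a a a A A A   (applied A -> A A)
  Step 9: a a a A A A  =>  a a a A A A A   (applied A -> A A)
  Step 10: a a a A A A A  =>  a a a A A A A A   (applied A -> A A)
  Step 11: a a a A A A A A  =>  a a a a A A A A   (applied A -> a)
  Step 12: a a a a A A A A  =>  a a a a a A A A   (applied A -> a)
  Step 13: a a a a a A A A  =>  a a a a a A A A A   (applied A -> A A)
  Step 14: a a a a a A A A A  =>  a a a a a a A A A   (applied A -> a)
  Step 15: a a a a a a A A A  =>  a a a a a a a A A   (applied A -> a)
  Step 16: a a a a a a a A A  =>  a a a a a a a a A   (applied A -> a)
  Step 17: a a a a a a a a A  =>  a a a a a a a a a   (applied A -> a)
Final yield: a a a a a a a a a
Total rewrite steps: 17

17


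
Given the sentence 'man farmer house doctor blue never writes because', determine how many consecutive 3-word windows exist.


Word trigrams from [8] words:
  Trigram 1: (man farmer house)
  Trigram 2: (farmer house doctor)
  Trigram 3: (house doctor blue)
  Trigram 4: (doctor blue never)
  Trigram 5: (blue never writes)
  Trigram 6: (never writes because)
Total word trigrams: 8 - 2 = 6

6


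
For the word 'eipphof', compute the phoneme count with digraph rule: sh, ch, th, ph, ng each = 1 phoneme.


Parsing 'eipphof' greedily, digraphs first:
  'e' -> vowel phoneme (phonemes so far: 1)
  'i' -> vowel phoneme (phonemes so far: 2)
  'p' -> consonant phoneme (phonemes so far: 3)
  'ph' -> digraph (1 consonant phoneme) (phonemes so far: 4)
  'o' -> vowel phoneme (phonemes so far: 5)
  'f' -> consonant phoneme (phonemes so far: 6)
Total phonemes: 6

6


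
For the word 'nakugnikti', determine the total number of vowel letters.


Scanning each character of 'nakugnikti':
  Position 1: 'n' -> consonant (running count: 0)
  Position 2: 'a' -> vowel (running count: 1)
  Position 3: 'k' -> consonant (running count: 1)
  Position 4: 'u' -> vowel (running count: 2)
  Position 5: 'g' -> consonant (running count: 2)
  Position 6: 'n' -> consonant (running count: 2)
  Position 7: 'i' -> vowel (running count: 3)
  Position 8: 'k' -> consonant (running count: 3)
  Position 9: 't' -> consonant (running count: 3)
  Position 10: 'i' -> vowel (running count: 4)
Total vowels: 4

4


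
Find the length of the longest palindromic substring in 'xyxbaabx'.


Scanning 'xyxbaabx' for palindromic substrings.
Substring at positions 2-7: 'xbaabx'.
Check: reverse('xbaabx') = 'xbaabx' -> palindrome confirmed.
Neighbouring characters ('y' / '-') break symmetry, so it cannot extend further.
No longer palindromic substring exists; longest length = 6

6


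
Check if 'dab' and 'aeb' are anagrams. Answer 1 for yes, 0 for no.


Sort characters of 'dab': 'abd'
Sort characters of 'aeb': 'abe'
Sorted forms differ -> they are NOT anagrams
Result: 0

0


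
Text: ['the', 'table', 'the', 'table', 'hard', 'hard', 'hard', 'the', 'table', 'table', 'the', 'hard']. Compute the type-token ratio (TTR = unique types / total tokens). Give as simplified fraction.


Tokens: 12
Unique types: ('hard', 'table', 'the') = 3
TTR = 3/12
Simplify: divide both by 3 -> 1/4
TTR = 1/4

1/4


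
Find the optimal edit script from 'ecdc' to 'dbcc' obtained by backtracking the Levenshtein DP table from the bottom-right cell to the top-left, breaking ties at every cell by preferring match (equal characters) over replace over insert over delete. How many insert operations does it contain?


Edit distance = 3. Backtracking from cell (4, 4) with preference match > replace > insert > delete,
then listing the resulting alignment 'ecdc' -> 'dbcc' left to right:
  Step 1: replace e->d
  Step 2: replace c->b
  Step 3: replace d->c
  Step 4: keep 'c'
Total insertions: 0

0


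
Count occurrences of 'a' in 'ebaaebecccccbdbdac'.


Scanning 'ebaaebecccccbdbdac' for 'a':
  Position 2: 'a' -> MATCH (count: 1)
  Position 3: 'a' -> MATCH (count: 2)
  Position 16: 'a' -> MATCH (count: 3)
Total occurrences of 'a': 3

3


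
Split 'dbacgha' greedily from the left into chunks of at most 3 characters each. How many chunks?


'dbacgha' has 7 characters.
Chunking with max size 3:
  Chunk 1: 'dba' (positions 0-2)
  Chunk 2: 'cgh' (positions 3-5)
  Chunk 3: 'a' (positions 6-6)
Total chunks: ceil(7 / 3) = 3

3


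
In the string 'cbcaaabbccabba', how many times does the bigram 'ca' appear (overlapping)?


Scanning 'cbcaaabbccabba' for bigram 'ca':
  Position 0: 'cb' -> no
  Position 1: 'bc' -> no
  Position 2: 'ca' -> MATCH
  Position 3: 'aa' -> no
  Position 4: 'aa' -> no
  Position 5: 'ab' -> no
  Position 6: 'bb' -> no
  Position 7: 'bc' -> no
  Position 8: 'cc' -> no
  Position 9: 'ca' -> MATCH
  Position 10: 'ab' -> no
  Position 11: 'bb' -> no
  Position 12: 'ba' -> no
Total matches: 2

2


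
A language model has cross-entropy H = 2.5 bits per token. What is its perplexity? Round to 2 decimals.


Perplexity formula: PP = 2^H
H = 2.5
PP = 2^2.5
Decompose: 2^2.5 = 2^2 * 2^0.5 = 2^2 * sqrt(2)
2^2 = 4, sqrt(2) ~ 1.4142136
PP ~ 4 * 1.4142136 = 5.6568544
Rounded to 2 decimals: 5.66

5.66


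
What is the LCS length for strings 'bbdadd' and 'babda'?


DP table for LCS of 'bbdadd' and 'babda':
       b  a  b  d  a
    0  0  0  0  0  0
  b 0  1  1  1  1  1
  b 0  1  1  2  2  2
  d 0  1  1  2  3  3
  a 0  1  2  2  3  4
  d 0  1  2  2  3  4
  d 0  1  2  2  3  4
LCS: 'bbda'
LCS length = 4

4


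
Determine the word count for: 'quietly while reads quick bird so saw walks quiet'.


Counting words by splitting on spaces:
  Word 1: 'quietly'
  Word 2: 'while'
  Word 3: 'reads'
  Word 4: 'quick'
  Word 5: 'bird'
  Word 6: 'so'
  Word 7: 'saw'
  Word 8: 'walks'
  Word 9: 'quiet'
Total words: 9

9


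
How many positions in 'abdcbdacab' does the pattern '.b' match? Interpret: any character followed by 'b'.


Pattern: .b means any character followed by 'b'.
Scanning 'abdcbdacab' position-by-position:
  Pos 0: window 'ab' -> MATCH
  Pos 1: window 'bd' -> no
  Pos 2: window 'dc' -> no
  Pos 3: window 'cb' -> MATCH
  Pos 4: window 'bd' -> no
  Pos 5: window 'da' -> no
  Pos 6: window 'ac' -> no
  Pos 7: window 'ca' -> no
  Pos 8: window 'ab' -> MATCH
  Pos 9: window 'b' -> no
Total matches: 3

3


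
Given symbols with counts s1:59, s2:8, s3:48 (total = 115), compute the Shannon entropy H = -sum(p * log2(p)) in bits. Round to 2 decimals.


Computing entropy H = -sum(p_i * log2(p_i)):
  s1: p = 59/115 = 0.5130, -p*log2(p) = 0.4940
  s2: p = 8/115 = 0.0696, -p*log2(p) = 0.2675
  s3: p = 48/115 = 0.4174, -p*log2(p) = 0.5261
H = sum of terms = 1.2876
Rounded to 2 decimals: 1.29

1.29


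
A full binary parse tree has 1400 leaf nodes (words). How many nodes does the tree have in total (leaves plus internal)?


Leaf nodes (terminals): 1400
Internal nodes = n - 1 = 1400 - 1 = 1399
Total = leaves + internal = 1400 + 1399 = 2799

2799


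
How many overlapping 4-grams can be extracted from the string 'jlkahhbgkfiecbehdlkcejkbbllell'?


String 'jlkahhbgkfiecbehdlkcejkbbllell' has length L = 30.
Number of overlapping n-grams = L - n + 1
Substituting: 30 - 4 + 1 = 27

27


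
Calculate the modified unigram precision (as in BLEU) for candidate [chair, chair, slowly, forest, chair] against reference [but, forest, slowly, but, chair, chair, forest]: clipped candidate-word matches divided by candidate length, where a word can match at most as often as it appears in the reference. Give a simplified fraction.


Reference word counts: {'but': 2, 'chair': 2, 'forest': 2, 'slowly': 1}
Checking each candidate word (with clipping):
  'chair' -> in reference (ref count 2, used 1/2) -> match (matches: 1)
  'chair' -> in reference (ref count 2, used 2/2) -> match (matches: 2)
  'slowly' -> in reference (ref count 1, used 1/1) -> match (matches: 3)
  'forest' -> in reference (ref count 2, used 1/2) -> match (matches: 4)
  'chair' -> ref count 2 already used up (2/2) -> clipped, no match (matches: 4)
Clipped matches: 4, Candidate length: 5
Precision = 4/5

4/5


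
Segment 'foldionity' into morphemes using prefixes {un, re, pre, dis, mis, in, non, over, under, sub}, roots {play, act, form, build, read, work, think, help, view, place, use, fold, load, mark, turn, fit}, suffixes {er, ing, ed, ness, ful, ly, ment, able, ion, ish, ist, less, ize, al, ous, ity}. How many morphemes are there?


Segmenting 'foldionity' against the inventory:
  'fold' -> root (morpheme 1)
  'ion' -> suffix (morpheme 2)
  'ity' -> suffix (morpheme 3)
Total morphemes: 3

3


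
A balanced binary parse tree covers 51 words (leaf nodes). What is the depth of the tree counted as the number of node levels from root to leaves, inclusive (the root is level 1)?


In a balanced binary tree with n leaves the deepest leaf is ceil(log2(n)) edges below the root,
so counting node levels inclusive of root and leaves gives ceil(log2(n)) + 1 levels.
log2(51) = 5.6724
ceil(5.6724) = 6
levels = 6 + 1 = 7

7


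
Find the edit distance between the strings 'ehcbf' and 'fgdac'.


Building DP table for s1='ehcbf' (len 5) and s2='fgdac' (len 5):
       f  g  d  a  c
    0  1  2  3  4  5
  e 1  1  2  3  4  5
  h 2  2  2  3  4  5
  c 3  3  3  3  4  4
  b 4  4  4  4  4  5
  f 5  4  5  5  5  5
Edit distance = dp[5][5] = 5

5


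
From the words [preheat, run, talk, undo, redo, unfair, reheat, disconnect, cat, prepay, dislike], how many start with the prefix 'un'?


Checking each word for prefix 'un':
  'preheat' -> no (count: 0)
  'run' -> no (count: 0)
  'talk' -> no (count: 0)
  'undo' -> YES, starts with 'un' (count: 1)
  'redo' -> no (count: 1)
  'unfair' -> YES, starts with 'un' (count: 2)
  'reheat' -> no (count: 2)
  'disconnect' -> no (count: 2)
  'cat' -> no (count: 2)
  'prepay' -> no (count: 2)
  'dislike' -> no (count: 2)
Total with prefix 'un': 2

2


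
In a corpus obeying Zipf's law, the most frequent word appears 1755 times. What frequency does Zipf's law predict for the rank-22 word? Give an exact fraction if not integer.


Zipf's law: freq(rank) = f1 / rank
f1 = 1755, rank = 22
freq = 1755 / 22
GCD(1755, 22) = 1
Simplified: 1755/22

1755/22


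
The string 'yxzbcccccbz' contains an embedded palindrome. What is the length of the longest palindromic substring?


Scanning 'yxzbcccccbz' for palindromic substrings.
Substring at positions 2-10: 'zbcccccbz'.
Check: reverse('zbcccccbz') = 'zbcccccbz' -> palindrome confirmed.
Neighbouring characters ('x' / '-') break symmetry, so it cannot extend further.
No longer palindromic substring exists; longest length = 9

9


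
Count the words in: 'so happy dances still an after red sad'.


Counting words by splitting on spaces:
  Word 1: 'so'
  Word 2: 'happy'
  Word 3: 'dances'
  Word 4: 'still'
  Word 5: 'an'
  Word 6: 'after'
  Word 7: 'red'
  Word 8: 'sad'
Total words: 8

8


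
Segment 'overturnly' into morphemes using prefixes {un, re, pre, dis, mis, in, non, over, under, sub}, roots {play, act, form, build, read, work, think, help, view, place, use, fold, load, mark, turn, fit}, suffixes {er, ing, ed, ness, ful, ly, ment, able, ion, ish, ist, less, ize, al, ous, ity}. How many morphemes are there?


Segmenting 'overturnly' against the inventory:
  'over' -> prefix (morpheme 1)
  'turn' -> root (morpheme 2)
  'ly' -> suffix (morpheme 3)
Total morphemes: 3

3


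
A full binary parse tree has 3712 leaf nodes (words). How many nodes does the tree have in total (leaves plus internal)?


Leaf nodes (terminals): 3712
Internal nodes = n - 1 = 3712 - 1 = 3711
Total = leaves + internal = 3712 + 3711 = 7423

7423


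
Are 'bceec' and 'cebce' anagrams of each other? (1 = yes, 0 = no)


Sort characters of 'bceec': 'bccee'
Sort characters of 'cebce': 'bccee'
Sorted forms match -> they ARE anagrams
Result: 1

1


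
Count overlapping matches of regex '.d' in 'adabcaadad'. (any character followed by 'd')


Pattern: .d means any character followed by 'd'.
Scanning 'adabcaadad' position-by-position:
  Pos 0: window 'ad' -> MATCH
  Pos 1: window 'da' -> no
  Pos 2: window 'ab' -> no
  Pos 3: window 'bc' -> no
  Pos 4: window 'ca' -> no
  Pos 5: window 'aa' -> no
  Pos 6: window 'ad' -> MATCH
  Pos 7: window 'da' -> no
  Pos 8: window 'ad' -> MATCH
  Pos 9: window 'd' -> no
Total matches: 3

3


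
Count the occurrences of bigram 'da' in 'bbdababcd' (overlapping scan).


Scanning 'bbdababcd' for bigram 'da':
  Position 0: 'bb' -> no
  Position 1: 'bd' -> no
  Position 2: 'da' -> MATCH
  Position 3: 'ab' -> no
  Position 4: 'ba' -> no
  Position 5: 'ab' -> no
  Position 6: 'bc' -> no
  Position 7: 'cd' -> no
Total matches: 1

1


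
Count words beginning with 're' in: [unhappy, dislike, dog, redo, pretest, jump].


Checking each word for prefix 're':
  'unhappy' -> no (count: 0)
  'dislike' -> no (count: 0)
  'dog' -> no (count: 0)
  'redo' -> YES, starts with 're' (count: 1)
  'pretest' -> no (count: 1)
  'jump' -> no (count: 1)
Total with prefix 're': 1

1


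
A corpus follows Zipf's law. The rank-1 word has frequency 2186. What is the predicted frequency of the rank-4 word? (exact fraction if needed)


Zipf's law: freq(rank) = f1 / rank
f1 = 2186, rank = 4
freq = 2186 / 4
GCD(2186, 4) = 2
Simplified: 1093/2

1093/2


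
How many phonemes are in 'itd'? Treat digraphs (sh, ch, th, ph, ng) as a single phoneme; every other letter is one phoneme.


Parsing 'itd' greedily, digraphs first:
  'i' -> vowel phoneme (phonemes so far: 1)
  't' -> consonant phoneme (phonemes so far: 2)
  'd' -> consonant phoneme (phonemes so far: 3)
Total phonemes: 3

3


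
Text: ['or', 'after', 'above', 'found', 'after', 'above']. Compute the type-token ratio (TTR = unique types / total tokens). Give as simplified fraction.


Tokens: 6
Unique types: ('above', 'after', 'found', 'or') = 4
TTR = 4/6
Simplify: divide both by 2 -> 2/3
TTR = 2/3

2/3


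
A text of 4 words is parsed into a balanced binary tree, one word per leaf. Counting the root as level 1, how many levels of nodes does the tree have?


In a balanced binary tree with n leaves the deepest leaf is ceil(log2(n)) edges below the root,
so counting node levels inclusive of root and leaves gives ceil(log2(n)) + 1 levels.
log2(4) = 2.0000
ceil(2.0000) = 2
levels = 2 + 1 = 3

3


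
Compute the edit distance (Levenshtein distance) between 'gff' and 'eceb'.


Building DP table for s1='gff' (len 3) and s2='eceb' (len 4):
       e  c  e  b
    0  1  2  3  4
  g 1  1  2  3  4
  f 2  2  2  3  4
  f 3  3  3  3  4
Edit distance = dp[3][4] = 4

4


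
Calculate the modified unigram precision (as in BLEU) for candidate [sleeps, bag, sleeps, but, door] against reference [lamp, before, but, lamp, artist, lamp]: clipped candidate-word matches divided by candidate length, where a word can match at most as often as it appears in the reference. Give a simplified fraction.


Reference word counts: {'artist': 1, 'before': 1, 'but': 1, 'lamp': 3}
Checking each candidate word (with clipping):
  'sleeps' -> not in reference -> no match (matches: 0)
  'bag' -> not in reference -> no match (matches: 0)
  'sleeps' -> not in reference -> no match (matches: 0)
  'but' -> in reference (ref count 1, used 1/1) -> match (matches: 1)
  'door' -> not in reference -> no match (matches: 1)
Clipped matches: 1, Candidate length: 5
Precision = 1/5

1/5


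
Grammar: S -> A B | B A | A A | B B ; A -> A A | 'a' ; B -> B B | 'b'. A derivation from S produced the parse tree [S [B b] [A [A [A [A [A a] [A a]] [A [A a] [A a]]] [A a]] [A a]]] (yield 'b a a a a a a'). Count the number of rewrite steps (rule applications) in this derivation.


Every bracketed nonterminal node [X ...] in the tree is produced by exactly one rule application.
Reading the tree off as a leftmost derivation:
  Step 1: S  =>  B A   (applied S -> B A)
  Step 2: B A  =>  b A   (applied B -> b)
  Step 3: b A  =>  b A A   (applied A -> A A)
  Step 4: b A A  =>  b A A A   (applied A -> A A)
  Step 5: b A A A  =>  b A A A A   (applied A -> A A)
  Step 6: b A A A A  =>  b A A A A A   (applied A -> A A)
  Step 7: b A A A A A  =>  b a A A A A   (applied A -> a)
  Step 8: b a A A A A  =>  b a a A A A   (applied A -> a)
  Step 9: b a a A A A  =>  b a a A A A A   (applied A -> A A)
  Step 10: b a a A A A A  =>  b a a a A A A   (applied A -> a)
  Step 11: b a a a A A A  =>  b a a a a A A   (applied A -> a)
  Step 12: b a a a a A A  =>  b a a a a a A   (applied A -> a)
  Step 13: b a a a a a A  =>  b a a a a a a   (applied A -> a)
Final yield: b a a a a a a
Total rewrite steps: 13

13


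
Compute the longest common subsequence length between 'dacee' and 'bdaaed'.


DP table for LCS of 'dacee' and 'bdaaed':
       b  d  a  a  e  d
    0  0  0  0  0  0  0
  d 0  0  1  1  1  1  1
  a 0  0  1  2  2  2  2
  c 0  0  1  2  2  2  2
  e 0  0  1  2  2  3  3
  e 0  0  1  2  2  3  3
LCS: 'dae'
LCS length = 3

3


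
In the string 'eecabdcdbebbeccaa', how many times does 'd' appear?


Scanning 'eecabdcdbebbeccaa' for 'd':
  Position 5: 'd' -> MATCH (count: 1)
  Position 7: 'd' -> MATCH (count: 2)
Total occurrences of 'd': 2

2


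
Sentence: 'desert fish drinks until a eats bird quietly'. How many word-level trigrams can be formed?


Word trigrams from [8] words:
  Trigram 1: (desert fish drinks)
  Trigram 2: (fish drinks until)
  Trigram 3: (drinks until a)
  Trigram 4: (until a eats)
  Trigram 5: (a eats bird)
  Trigram 6: (eats bird quietly)
Total word trigrams: 8 - 2 = 6

6


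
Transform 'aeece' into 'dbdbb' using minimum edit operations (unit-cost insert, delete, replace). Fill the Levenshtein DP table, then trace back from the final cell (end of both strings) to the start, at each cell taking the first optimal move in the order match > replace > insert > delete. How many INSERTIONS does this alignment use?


Edit distance = 5. Backtracking from cell (5, 5) with preference match > replace > insert > delete,
then listing the resulting alignment 'aeece' -> 'dbdbb' left to right:
  Step 1: replace a->d
  Step 2: replace e->b
  Step 3: replace e->d
  Step 4: replace c->b
  Step 5: replace e->b
Total insertions: 0

0


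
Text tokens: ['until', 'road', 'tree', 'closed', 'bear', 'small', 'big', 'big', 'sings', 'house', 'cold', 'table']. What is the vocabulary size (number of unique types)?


Listing all tokens and tracking unique types:
  Token 1: 'until' -> NEW (unique so far: 1)
  Token 2: 'road' -> NEW (unique so far: 2)
  Token 3: 'tree' -> NEW (unique so far: 3)
  Token 4: 'closed' -> NEW (unique so far: 4)
  Token 5: 'bear' -> NEW (unique so far: 5)
  Token 6: 'small' -> NEW (unique so far: 6)
  Token 7: 'big' -> NEW (unique so far: 7)
  Token 8: 'big' -> duplicate (unique so far: 7)
  Token 9: 'sings' -> NEW (unique so far: 8)
  Token 10: 'house' -> NEW (unique so far: 9)
  Token 11: 'cold' -> NEW (unique so far: 10)
  Token 12: 'table' -> NEW (unique so far: 11)
Unique types: ('bear', 'big', 'closed', 'cold', 'house', 'road', 'sings', 'small', 'table', 'tree', 'until')
Vocabulary size: 11

11


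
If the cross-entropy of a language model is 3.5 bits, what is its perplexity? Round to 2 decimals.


Perplexity formula: PP = 2^H
H = 3.5
PP = 2^3.5
Decompose: 2^3.5 = 2^3 * 2^0.5 = 2^3 * sqrt(2)
2^3 = 8, sqrt(2) ~ 1.4142136
PP ~ 8 * 1.4142136 = 11.3137088
Rounded to 2 decimals: 11.31

11.31


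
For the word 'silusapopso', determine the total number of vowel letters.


Scanning each character of 'silusapopso':
  Position 1: 's' -> consonant (running count: 0)
  Position 2: 'i' -> vowel (running count: 1)
  Position 3: 'l' -> consonant (running count: 1)
  Position 4: 'u' -> vowel (running count: 2)
  Position 5: 's' -> consonant (running count: 2)
  Position 6: 'a' -> vowel (running count: 3)
  Position 7: 'p' -> consonant (running count: 3)
  Position 8: 'o' -> vowel (running count: 4)
  Position 9: 'p' -> consonant (running count: 4)
  Position 10: 's' -> consonant (running count: 4)
  Position 11: 'o' -> vowel (running count: 5)
Total vowels: 5

5


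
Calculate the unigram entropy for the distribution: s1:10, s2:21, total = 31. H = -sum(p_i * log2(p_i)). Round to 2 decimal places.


Computing entropy H = -sum(p_i * log2(p_i)):
  s1: p = 10/31 = 0.3226, -p*log2(p) = 0.5265
  s2: p = 21/31 = 0.6774, -p*log2(p) = 0.3806
H = sum of terms = 0.9071
Rounded to 2 decimals: 0.91

0.91


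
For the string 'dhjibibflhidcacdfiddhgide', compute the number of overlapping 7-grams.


String 'dhjibibflhidcacdfiddhgide' has length L = 25.
Number of overlapping n-grams = L - n + 1
Substituting: 25 - 7 + 1 = 19

19


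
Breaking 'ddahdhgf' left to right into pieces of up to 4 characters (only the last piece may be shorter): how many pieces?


'ddahdhgf' has 8 characters.
Chunking with max size 4:
  Chunk 1: 'ddah' (positions 0-3)
  Chunk 2: 'dhgf' (positions 4-7)
Total chunks: ceil(8 / 4) = 2

2


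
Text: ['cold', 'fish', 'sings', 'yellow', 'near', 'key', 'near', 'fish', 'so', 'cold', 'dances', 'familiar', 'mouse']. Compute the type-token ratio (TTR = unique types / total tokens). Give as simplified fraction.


Tokens: 13
Unique types: ('cold', 'dances', 'familiar', 'fish', 'key', 'mouse', 'near', 'sings', 'so', 'yellow') = 10
TTR = 10/13
Already in lowest terms.

10/13


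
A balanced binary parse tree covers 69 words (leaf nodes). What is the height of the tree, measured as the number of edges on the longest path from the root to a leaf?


In a balanced binary tree with n leaves the deepest leaf is ceil(log2(n)) edges below the root.
log2(69) = 6.1085
ceil(6.1085) = 7
height (edges) = 7

7


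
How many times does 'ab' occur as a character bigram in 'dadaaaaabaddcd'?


Scanning 'dadaaaaabaddcd' for bigram 'ab':
  Position 0: 'da' -> no
  Position 1: 'ad' -> no
  Position 2: 'da' -> no
  Position 3: 'aa' -> no
  Position 4: 'aa' -> no
  Position 5: 'aa' -> no
  Position 6: 'aa' -> no
  Position 7: 'ab' -> MATCH
  Position 8: 'ba' -> no
  Position 9: 'ad' -> no
  Position 10: 'dd' -> no
  Position 11: 'dc' -> no
  Position 12: 'cd' -> no
Total matches: 1

1


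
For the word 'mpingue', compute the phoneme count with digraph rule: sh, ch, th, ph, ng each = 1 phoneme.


Parsing 'mpingue' greedily, digraphs first:
  'm' -> consonant phoneme (phonemes so far: 1)
  'p' -> consonant phoneme (phonemes so far: 2)
  'i' -> vowel phoneme (phonemes so far: 3)
  'ng' -> digraph (1 consonant phoneme) (phonemes so far: 4)
  'u' -> vowel phoneme (phonemes so far: 5)
  'e' -> vowel phoneme (phonemes so far: 6)
Total phonemes: 6

6


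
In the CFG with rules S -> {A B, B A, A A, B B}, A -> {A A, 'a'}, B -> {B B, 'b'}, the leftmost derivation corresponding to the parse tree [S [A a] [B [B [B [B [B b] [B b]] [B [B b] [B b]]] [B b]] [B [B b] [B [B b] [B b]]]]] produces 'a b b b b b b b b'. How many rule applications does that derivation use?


Every bracketed nonterminal node [X ...] in the tree is produced by exactly one rule application.
Reading the tree off as a leftmost derivation:
  Step 1: S  =>  A B   (applied S -> A B)
  Step 2: A B  =>  a B   (applied A -> a)
  Step 3: a B  =>  a B B   (applied B -> B B)
  Step 4: a B B  =>  a B B B   (applied B -> B B)
  Step 5: a B B B  =>  a B B B B   (applied B -> B B)
  Step 6: a B B B B  =>  a B B B B B   (applied B -> B B)
  Step 7: a B B B B B  =>  a b B B B B   (applied B -> b)
  Step 8: a b B B B B  =>  a b b B B B   (applied B -> b)
  Step 9: a b b B B B  =>  a b b B B B B   (applied B -> B B)
  Step 10: a b b B B B B  =>  a b b b B B B   (applied B -> b)
  Step 11: a b b b B B B  =>  a b b b b B B   (applied B -> b)
  Step 12: a b b b b B B  =>  a b b b b b B   (applied B -> b)
  Step 13: a b b b b b B  =>  a b b b b b B B   (applied B -> B B)
  Step 14: a b b b b b B B  =>  a b b b b b b B   (applied B -> b)
  Step 15: a b b b b b b B  =>  a b b b b b b B B   (applied B -> B B)
  Step 16: a b b b b b b B B  =>  a b b b b b b b B   (applied B -> b)
  Step 17: a b b b b b b b B  =>  a b b b b b b b b   (applied B -> b)
Final yield: a b b b b b b b b
Total rewrite steps: 17

17
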